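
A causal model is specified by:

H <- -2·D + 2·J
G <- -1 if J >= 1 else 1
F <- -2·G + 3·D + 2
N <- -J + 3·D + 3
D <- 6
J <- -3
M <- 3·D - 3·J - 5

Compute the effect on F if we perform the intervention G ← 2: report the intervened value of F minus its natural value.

-2

The intervention breaks the incoming arrows to G: G <- -1 if J >= 1 else 1 no longer applies, and G = 2.
F = -2·G + 3·D + 2  [with G=2, D=6]  = 16
Without intervention: G = -1 if J >= 1 else 1  [with J=-3]  = 1; F = -2·G + 3·D + 2  [with G=1, D=6]  = 18.
Change = 16 − 18 = -2.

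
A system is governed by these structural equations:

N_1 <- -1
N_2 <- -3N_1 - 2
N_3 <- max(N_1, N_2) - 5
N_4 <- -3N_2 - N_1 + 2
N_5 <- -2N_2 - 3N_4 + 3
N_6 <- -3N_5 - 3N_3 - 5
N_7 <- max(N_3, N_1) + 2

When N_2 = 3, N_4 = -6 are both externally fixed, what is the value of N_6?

The joint intervention fixes N_2 = 3, N_4 = -6, removing each variable's own equation.
N_3 = max(N_1, N_2) - 5  [with N_1=-1, N_2=3]  = -2
N_5 = -2N_2 - 3N_4 + 3  [with N_2=3, N_4=-6]  = 15
N_6 = -3N_5 - 3N_3 - 5  [with N_5=15, N_3=-2]  = -44

-44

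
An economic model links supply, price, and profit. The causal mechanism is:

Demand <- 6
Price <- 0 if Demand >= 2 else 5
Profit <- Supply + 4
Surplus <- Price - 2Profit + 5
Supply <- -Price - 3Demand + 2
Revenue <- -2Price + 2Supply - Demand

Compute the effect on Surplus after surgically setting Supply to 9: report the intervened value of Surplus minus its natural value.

The intervention breaks the incoming arrows to Supply: Supply <- -Price - 3Demand + 2 no longer applies, and Supply = 9.
Price = 0 if Demand >= 2 else 5  [with Demand=6]  = 0
Profit = Supply + 4  [with Supply=9]  = 13
Surplus = Price - 2Profit + 5  [with Price=0, Profit=13]  = -21
Without intervention: Price = 0 if Demand >= 2 else 5  [with Demand=6]  = 0; Supply = -Price - 3Demand + 2  [with Price=0, Demand=6]  = -16; Profit = Supply + 4  [with Supply=-16]  = -12; Surplus = Price - 2Profit + 5  [with Price=0, Profit=-12]  = 29.
Change = -21 − 29 = -50.

-50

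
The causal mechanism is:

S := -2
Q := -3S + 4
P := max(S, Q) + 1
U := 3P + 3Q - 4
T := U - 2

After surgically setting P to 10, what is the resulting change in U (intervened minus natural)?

The intervention breaks the incoming arrows to P: P := max(S, Q) + 1 no longer applies, and P = 10.
Q = -3S + 4  [with S=-2]  = 10
U = 3P + 3Q - 4  [with P=10, Q=10]  = 56
Without intervention: Q = -3S + 4  [with S=-2]  = 10; P = max(S, Q) + 1  [with S=-2, Q=10]  = 11; U = 3P + 3Q - 4  [with P=11, Q=10]  = 59.
Change = 56 − 59 = -3.

-3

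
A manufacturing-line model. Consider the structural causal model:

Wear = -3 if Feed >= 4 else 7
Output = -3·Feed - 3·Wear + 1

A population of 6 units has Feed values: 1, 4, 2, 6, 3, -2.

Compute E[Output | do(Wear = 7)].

-27

do(Wear=7) breaks Wear's dependence on Feed. With Wear=7 fixed, Output across the units is -23, -32, -26, -38, -29, -14, mean -27.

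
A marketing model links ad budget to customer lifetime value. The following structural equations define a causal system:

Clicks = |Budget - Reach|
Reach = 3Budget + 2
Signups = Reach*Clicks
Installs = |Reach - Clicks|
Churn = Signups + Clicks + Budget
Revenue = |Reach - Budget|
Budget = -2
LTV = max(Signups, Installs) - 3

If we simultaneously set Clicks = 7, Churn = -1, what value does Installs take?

11

Setting Clicks = 7, Churn = -1 by intervention discards those variables' equations.
Reach = 3Budget + 2  [with Budget=-2]  = -4
Installs = |Reach - Clicks|  [with Reach=-4, Clicks=7]  = 11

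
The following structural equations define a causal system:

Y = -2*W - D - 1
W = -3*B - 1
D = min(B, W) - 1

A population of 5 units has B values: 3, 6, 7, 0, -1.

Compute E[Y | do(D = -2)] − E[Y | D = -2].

21

The intervention sets D=-2 in all 5 units regardless of B. Recomputing Y per unit gives 21, 39, 45, 3, -3; average 21.
Conditioning on D=-2 selects the 2 unit(s) with B ∈ {0, -1}. Their Y values: 3, -3. Mean = 0.
Difference = 21 − 0 = 21.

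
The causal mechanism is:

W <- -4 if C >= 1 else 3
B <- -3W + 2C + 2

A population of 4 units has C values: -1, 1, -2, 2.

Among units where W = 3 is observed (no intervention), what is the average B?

Conditioning on W=3 selects the 2 unit(s) with C ∈ {-1, -2}. Their B values: -9, -11. Mean = -10.

-10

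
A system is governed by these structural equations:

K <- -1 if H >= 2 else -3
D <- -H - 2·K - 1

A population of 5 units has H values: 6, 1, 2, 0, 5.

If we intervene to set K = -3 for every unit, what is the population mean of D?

do(K=-3) breaks K's dependence on H. With K=-3 fixed, D across the units is -1, 4, 3, 5, 0, mean 2.2.

2.2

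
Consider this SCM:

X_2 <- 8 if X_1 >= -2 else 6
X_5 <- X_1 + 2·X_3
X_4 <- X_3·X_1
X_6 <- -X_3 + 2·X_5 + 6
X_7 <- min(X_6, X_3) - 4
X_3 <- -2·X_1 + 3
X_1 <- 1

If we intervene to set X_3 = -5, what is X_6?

-7

The intervention breaks the incoming arrows to X_3: X_3 <- -2·X_1 + 3 no longer applies, and X_3 = -5.
X_5 = X_1 + 2·X_3  [with X_1=1, X_3=-5]  = -9
X_6 = -X_3 + 2·X_5 + 6  [with X_3=-5, X_5=-9]  = -7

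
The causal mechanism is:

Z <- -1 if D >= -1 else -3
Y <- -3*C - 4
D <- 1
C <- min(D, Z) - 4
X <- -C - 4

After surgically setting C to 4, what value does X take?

-8

do(C=4) replaces the equation C <- min(D, Z) - 4 with the constant C = 4.
X = -C - 4  [with C=4]  = -8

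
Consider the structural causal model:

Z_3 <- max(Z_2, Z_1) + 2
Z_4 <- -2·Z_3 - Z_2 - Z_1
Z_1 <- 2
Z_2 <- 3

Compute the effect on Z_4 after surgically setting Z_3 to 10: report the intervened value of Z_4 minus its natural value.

-10

The intervention breaks the incoming arrows to Z_3: Z_3 <- max(Z_2, Z_1) + 2 no longer applies, and Z_3 = 10.
Z_4 = -2·Z_3 - Z_2 - Z_1  [with Z_3=10, Z_2=3, Z_1=2]  = -25
Without intervention: Z_3 = max(Z_2, Z_1) + 2  [with Z_2=3, Z_1=2]  = 5; Z_4 = -2·Z_3 - Z_2 - Z_1  [with Z_3=5, Z_2=3, Z_1=2]  = -15.
Change = -25 − (-15) = -10.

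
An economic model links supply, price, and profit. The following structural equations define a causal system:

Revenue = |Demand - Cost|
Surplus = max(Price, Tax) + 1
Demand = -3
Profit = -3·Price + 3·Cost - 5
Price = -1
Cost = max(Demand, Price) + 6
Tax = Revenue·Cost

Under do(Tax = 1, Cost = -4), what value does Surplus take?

2

The joint intervention fixes Tax = 1, Cost = -4, removing each variable's own equation.
Surplus = max(Price, Tax) + 1  [with Price=-1, Tax=1]  = 2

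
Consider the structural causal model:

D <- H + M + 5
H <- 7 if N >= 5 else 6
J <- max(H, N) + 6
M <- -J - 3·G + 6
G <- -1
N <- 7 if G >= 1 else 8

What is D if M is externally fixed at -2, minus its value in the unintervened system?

The intervention breaks the incoming arrows to M: M <- -J - 3·G + 6 no longer applies, and M = -2.
N = 7 if G >= 1 else 8  [with G=-1]  = 8
H = 7 if N >= 5 else 6  [with N=8]  = 7
D = H + M + 5  [with H=7, M=-2]  = 10
Without intervention: N = 7 if G >= 1 else 8  [with G=-1]  = 8; H = 7 if N >= 5 else 6  [with N=8]  = 7; J = max(H, N) + 6  [with H=7, N=8]  = 14; M = -J - 3·G + 6  [with J=14, G=-1]  = -5; D = H + M + 5  [with H=7, M=-5]  = 7.
Change = 10 − 7 = 3.

3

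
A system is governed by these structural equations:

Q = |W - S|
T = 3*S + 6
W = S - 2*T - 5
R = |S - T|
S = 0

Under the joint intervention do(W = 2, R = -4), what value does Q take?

Setting W = 2, R = -4 by intervention discards those variables' equations.
Q = |W - S|  [with W=2, S=0]  = 2

2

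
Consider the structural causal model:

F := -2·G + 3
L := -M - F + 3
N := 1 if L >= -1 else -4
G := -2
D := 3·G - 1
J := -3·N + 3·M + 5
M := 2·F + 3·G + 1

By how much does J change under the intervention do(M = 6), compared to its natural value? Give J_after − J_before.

-9

The intervention breaks the incoming arrows to M: M := 2·F + 3·G + 1 no longer applies, and M = 6.
F = -2·G + 3  [with G=-2]  = 7
L = -M - F + 3  [with M=6, F=7]  = -10
N = 1 if L >= -1 else -4  [with L=-10]  = -4
J = -3·N + 3·M + 5  [with N=-4, M=6]  = 35
Without intervention: F = -2·G + 3  [with G=-2]  = 7; M = 2·F + 3·G + 1  [with F=7, G=-2]  = 9; L = -M - F + 3  [with M=9, F=7]  = -13; N = 1 if L >= -1 else -4  [with L=-13]  = -4; J = -3·N + 3·M + 5  [with N=-4, M=9]  = 44.
Change = 35 − 44 = -9.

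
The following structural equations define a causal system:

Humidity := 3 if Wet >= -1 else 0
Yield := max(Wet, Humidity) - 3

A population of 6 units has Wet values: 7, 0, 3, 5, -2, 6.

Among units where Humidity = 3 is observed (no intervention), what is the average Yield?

1.8

Conditioning on Humidity=3 selects the 5 unit(s) with Wet ∈ {7, 0, 3, 5, 6}. Their Yield values: 4, 0, 0, 2, 3. Mean = 1.8.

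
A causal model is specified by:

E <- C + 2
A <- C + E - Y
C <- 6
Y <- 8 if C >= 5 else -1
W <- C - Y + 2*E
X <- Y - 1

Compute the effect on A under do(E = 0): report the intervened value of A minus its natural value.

-8

The intervention breaks the incoming arrows to E: E <- C + 2 no longer applies, and E = 0.
Y = 8 if C >= 5 else -1  [with C=6]  = 8
A = C + E - Y  [with C=6, E=0, Y=8]  = -2
Without intervention: Y = 8 if C >= 5 else -1  [with C=6]  = 8; E = C + 2  [with C=6]  = 8; A = C + E - Y  [with C=6, E=8, Y=8]  = 6.
Change = -2 − 6 = -8.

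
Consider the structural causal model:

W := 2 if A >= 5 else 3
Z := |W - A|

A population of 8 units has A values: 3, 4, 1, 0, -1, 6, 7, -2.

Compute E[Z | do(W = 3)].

Under do(W=3), W's equation is replaced by W=3 for every unit. Per-unit Z: 0, 1, 2, 3, 4, 3, 4, 5. Mean = 2.75.

2.75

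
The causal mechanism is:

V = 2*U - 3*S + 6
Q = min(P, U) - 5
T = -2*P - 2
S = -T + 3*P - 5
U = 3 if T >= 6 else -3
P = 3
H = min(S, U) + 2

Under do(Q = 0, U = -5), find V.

Under do(Q = 0, U = -5), each intervened variable's structural equation is replaced by its fixed value.
T = -2*P - 2  [with P=3]  = -8
S = -T + 3*P - 5  [with T=-8, P=3]  = 12
V = 2*U - 3*S + 6  [with U=-5, S=12]  = -40

-40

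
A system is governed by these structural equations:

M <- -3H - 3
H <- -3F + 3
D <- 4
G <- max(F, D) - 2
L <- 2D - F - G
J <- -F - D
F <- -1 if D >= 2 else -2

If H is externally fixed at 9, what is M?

-30

Intervening sets H = 9 and removes its equation (H <- -3F + 3).
M = -3H - 3  [with H=9]  = -30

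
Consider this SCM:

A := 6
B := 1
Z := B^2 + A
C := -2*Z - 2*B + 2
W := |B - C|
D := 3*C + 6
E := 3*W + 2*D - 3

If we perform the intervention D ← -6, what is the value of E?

30

Intervening sets D = -6 and removes its equation (D := 3*C + 6).
Z = B^2 + A  [with B=1, A=6]  = 7
C = -2*Z - 2*B + 2  [with Z=7, B=1]  = -14
W = |B - C|  [with B=1, C=-14]  = 15
E = 3*W + 2*D - 3  [with W=15, D=-6]  = 30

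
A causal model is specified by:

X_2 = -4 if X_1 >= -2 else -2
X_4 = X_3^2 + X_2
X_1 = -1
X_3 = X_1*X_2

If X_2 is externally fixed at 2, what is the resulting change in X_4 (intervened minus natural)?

Under do(X_2=2), the mechanism X_2 = -4 if X_1 >= -2 else -2 is discarded; X_2 is fixed at 2.
X_3 = X_1*X_2  [with X_1=-1, X_2=2]  = -2
X_4 = X_3^2 + X_2  [with X_3=-2, X_2=2]  = 6
Without intervention: X_2 = -4 if X_1 >= -2 else -2  [with X_1=-1]  = -4; X_3 = X_1*X_2  [with X_1=-1, X_2=-4]  = 4; X_4 = X_3^2 + X_2  [with X_3=4, X_2=-4]  = 12.
Change = 6 − 12 = -6.

-6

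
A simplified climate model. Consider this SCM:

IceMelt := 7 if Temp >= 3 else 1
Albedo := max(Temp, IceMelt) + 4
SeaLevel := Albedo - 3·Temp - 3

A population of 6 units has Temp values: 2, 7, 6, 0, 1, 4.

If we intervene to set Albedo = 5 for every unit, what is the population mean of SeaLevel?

do(Albedo=5) breaks Albedo's dependence on Temp. With Albedo=5 fixed, SeaLevel across the units is -4, -19, -16, 2, -1, -10, mean -8.

-8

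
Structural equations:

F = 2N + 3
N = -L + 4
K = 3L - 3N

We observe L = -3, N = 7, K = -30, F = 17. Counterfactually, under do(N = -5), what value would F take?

Under do(N=-5), the mechanism N = -L + 4 is discarded; N is fixed at -5.
F = 2N + 3  [with N=-5]  = -7

-7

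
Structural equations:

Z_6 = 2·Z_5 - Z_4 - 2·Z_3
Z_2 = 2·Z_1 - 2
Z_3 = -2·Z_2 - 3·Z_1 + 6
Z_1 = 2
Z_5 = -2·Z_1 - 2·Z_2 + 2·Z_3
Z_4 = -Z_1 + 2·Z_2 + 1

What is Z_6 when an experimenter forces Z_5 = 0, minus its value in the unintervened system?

The intervention breaks the incoming arrows to Z_5: Z_5 = -2·Z_1 - 2·Z_2 + 2·Z_3 no longer applies, and Z_5 = 0.
Z_2 = 2·Z_1 - 2  [with Z_1=2]  = 2
Z_3 = -2·Z_2 - 3·Z_1 + 6  [with Z_2=2, Z_1=2]  = -4
Z_4 = -Z_1 + 2·Z_2 + 1  [with Z_1=2, Z_2=2]  = 3
Z_6 = 2·Z_5 - Z_4 - 2·Z_3  [with Z_5=0, Z_4=3, Z_3=-4]  = 5
Without intervention: Z_2 = 2·Z_1 - 2  [with Z_1=2]  = 2; Z_3 = -2·Z_2 - 3·Z_1 + 6  [with Z_2=2, Z_1=2]  = -4; Z_4 = -Z_1 + 2·Z_2 + 1  [with Z_1=2, Z_2=2]  = 3; Z_5 = -2·Z_1 - 2·Z_2 + 2·Z_3  [with Z_1=2, Z_2=2, Z_3=-4]  = -16; Z_6 = 2·Z_5 - Z_4 - 2·Z_3  [with Z_5=-16, Z_4=3, Z_3=-4]  = -27.
Change = 5 − (-27) = 32.

32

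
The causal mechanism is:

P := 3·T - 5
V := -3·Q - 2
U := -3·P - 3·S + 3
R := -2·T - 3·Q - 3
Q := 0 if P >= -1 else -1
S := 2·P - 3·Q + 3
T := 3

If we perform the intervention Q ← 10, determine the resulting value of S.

-19

The intervention breaks the incoming arrows to Q: Q := 0 if P >= -1 else -1 no longer applies, and Q = 10.
P = 3·T - 5  [with T=3]  = 4
S = 2·P - 3·Q + 3  [with P=4, Q=10]  = -19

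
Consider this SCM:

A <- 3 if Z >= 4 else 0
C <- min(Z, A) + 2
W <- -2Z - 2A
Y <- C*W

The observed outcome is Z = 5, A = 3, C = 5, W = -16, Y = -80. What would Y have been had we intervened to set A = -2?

0

do(A=-2) replaces the equation A <- 3 if Z >= 4 else 0 with the constant A = -2.
C = min(Z, A) + 2  [with Z=5, A=-2]  = 0
W = -2Z - 2A  [with Z=5, A=-2]  = -6
Y = C*W  [with C=0, W=-6]  = 0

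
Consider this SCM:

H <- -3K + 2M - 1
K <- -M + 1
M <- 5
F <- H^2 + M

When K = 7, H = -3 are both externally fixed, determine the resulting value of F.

14

Setting K = 7, H = -3 by intervention discards those variables' equations.
F = H^2 + M  [with H=-3, M=5]  = 14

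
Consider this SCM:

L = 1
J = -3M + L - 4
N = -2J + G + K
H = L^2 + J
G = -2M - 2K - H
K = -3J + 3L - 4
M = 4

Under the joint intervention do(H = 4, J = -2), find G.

The joint intervention fixes H = 4, J = -2, removing each variable's own equation.
K = -3J + 3L - 4  [with J=-2, L=1]  = 5
G = -2M - 2K - H  [with M=4, K=5, H=4]  = -22

-22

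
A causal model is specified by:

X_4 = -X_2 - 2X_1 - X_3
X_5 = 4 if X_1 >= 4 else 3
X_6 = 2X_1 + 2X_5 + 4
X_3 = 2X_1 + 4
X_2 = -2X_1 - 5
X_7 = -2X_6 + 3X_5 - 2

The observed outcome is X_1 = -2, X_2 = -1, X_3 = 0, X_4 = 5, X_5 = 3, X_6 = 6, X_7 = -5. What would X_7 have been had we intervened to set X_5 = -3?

1

Under do(X_5=-3), the mechanism X_5 = 4 if X_1 >= 4 else 3 is discarded; X_5 is fixed at -3.
X_6 = 2X_1 + 2X_5 + 4  [with X_1=-2, X_5=-3]  = -6
X_7 = -2X_6 + 3X_5 - 2  [with X_6=-6, X_5=-3]  = 1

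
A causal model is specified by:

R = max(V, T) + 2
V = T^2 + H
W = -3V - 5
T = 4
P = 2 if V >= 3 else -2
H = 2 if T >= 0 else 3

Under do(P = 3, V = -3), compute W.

The joint intervention fixes P = 3, V = -3, removing each variable's own equation.
W = -3V - 5  [with V=-3]  = 4

4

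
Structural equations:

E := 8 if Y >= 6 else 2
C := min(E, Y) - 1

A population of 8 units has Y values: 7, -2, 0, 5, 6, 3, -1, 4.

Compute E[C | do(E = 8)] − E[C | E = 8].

-3.75

do(E=8) breaks E's dependence on Y. With E=8 fixed, C across the units is 6, -3, -1, 4, 5, 2, -2, 3, mean 1.75.
E[C|E=8] averages over only the 2 units with E=8 (Y = 7, 6): C = 6, 5, mean 5.5.
Difference = 1.75 − 5.5 = -3.75.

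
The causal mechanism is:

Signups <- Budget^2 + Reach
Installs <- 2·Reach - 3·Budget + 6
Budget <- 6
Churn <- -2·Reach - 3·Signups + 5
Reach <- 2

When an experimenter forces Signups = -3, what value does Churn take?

10

Intervening sets Signups = -3 and removes its equation (Signups <- Budget^2 + Reach).
Churn = -2·Reach - 3·Signups + 5  [with Reach=2, Signups=-3]  = 10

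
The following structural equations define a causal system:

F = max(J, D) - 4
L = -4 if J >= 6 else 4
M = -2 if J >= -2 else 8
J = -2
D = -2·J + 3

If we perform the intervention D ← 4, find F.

0

The intervention breaks the incoming arrows to D: D = -2·J + 3 no longer applies, and D = 4.
F = max(J, D) - 4  [with J=-2, D=4]  = 0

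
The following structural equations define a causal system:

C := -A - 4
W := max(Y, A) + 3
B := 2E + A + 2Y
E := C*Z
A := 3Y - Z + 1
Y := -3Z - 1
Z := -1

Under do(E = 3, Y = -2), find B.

Setting E = 3, Y = -2 by intervention discards those variables' equations.
A = 3Y - Z + 1  [with Y=-2, Z=-1]  = -4
B = 2E + A + 2Y  [with E=3, A=-4, Y=-2]  = -2

-2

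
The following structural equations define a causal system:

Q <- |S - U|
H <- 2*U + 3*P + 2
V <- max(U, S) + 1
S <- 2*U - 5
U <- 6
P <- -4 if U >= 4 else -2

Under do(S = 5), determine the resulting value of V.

7

The intervention breaks the incoming arrows to S: S <- 2*U - 5 no longer applies, and S = 5.
V = max(U, S) + 1  [with U=6, S=5]  = 7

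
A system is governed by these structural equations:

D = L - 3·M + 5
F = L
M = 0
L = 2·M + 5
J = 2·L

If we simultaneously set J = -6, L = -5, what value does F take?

-5

Setting J = -6, L = -5 by intervention discards those variables' equations.
F = L  [with L=-5]  = -5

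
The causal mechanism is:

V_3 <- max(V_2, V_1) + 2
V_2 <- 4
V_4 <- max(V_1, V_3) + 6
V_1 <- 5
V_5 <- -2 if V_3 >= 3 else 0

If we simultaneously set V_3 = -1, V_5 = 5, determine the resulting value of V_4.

11

The joint intervention fixes V_3 = -1, V_5 = 5, removing each variable's own equation.
V_4 = max(V_1, V_3) + 6  [with V_1=5, V_3=-1]  = 11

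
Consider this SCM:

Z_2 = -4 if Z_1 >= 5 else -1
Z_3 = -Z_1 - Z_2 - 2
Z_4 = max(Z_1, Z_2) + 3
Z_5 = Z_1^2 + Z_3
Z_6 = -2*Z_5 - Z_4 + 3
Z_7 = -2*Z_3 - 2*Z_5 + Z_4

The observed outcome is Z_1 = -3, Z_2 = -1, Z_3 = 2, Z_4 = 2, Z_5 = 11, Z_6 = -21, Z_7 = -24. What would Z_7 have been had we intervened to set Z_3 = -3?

-4

The intervention breaks the incoming arrows to Z_3: Z_3 = -Z_1 - Z_2 - 2 no longer applies, and Z_3 = -3.
Z_2 = -4 if Z_1 >= 5 else -1  [with Z_1=-3]  = -1
Z_4 = max(Z_1, Z_2) + 3  [with Z_1=-3, Z_2=-1]  = 2
Z_5 = Z_1^2 + Z_3  [with Z_1=-3, Z_3=-3]  = 6
Z_7 = -2*Z_3 - 2*Z_5 + Z_4  [with Z_3=-3, Z_5=6, Z_4=2]  = -4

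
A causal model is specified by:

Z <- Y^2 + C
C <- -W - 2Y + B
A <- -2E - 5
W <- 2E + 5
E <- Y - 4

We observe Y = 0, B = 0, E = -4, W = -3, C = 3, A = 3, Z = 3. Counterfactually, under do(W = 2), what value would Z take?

-2

The intervention breaks the incoming arrows to W: W <- 2E + 5 no longer applies, and W = 2.
C = -W - 2Y + B  [with W=2, Y=0, B=0]  = -2
Z = Y^2 + C  [with Y=0, C=-2]  = -2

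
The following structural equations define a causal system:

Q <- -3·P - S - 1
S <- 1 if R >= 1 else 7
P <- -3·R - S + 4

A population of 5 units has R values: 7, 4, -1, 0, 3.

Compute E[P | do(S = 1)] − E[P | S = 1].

The intervention sets S=1 in all 5 units regardless of R. Recomputing P per unit gives -18, -9, 6, 3, -6; average -4.8.
Conditioning on S=1 selects the 3 unit(s) with R ∈ {7, 4, 3}. Their P values: -18, -9, -6. Mean = -11.
Difference = -4.8 − (-11) = 6.2.

6.2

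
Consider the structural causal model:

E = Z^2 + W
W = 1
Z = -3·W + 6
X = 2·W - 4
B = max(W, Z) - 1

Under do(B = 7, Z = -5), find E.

26

Under do(B = 7, Z = -5), each intervened variable's structural equation is replaced by its fixed value.
E = Z^2 + W  [with Z=-5, W=1]  = 26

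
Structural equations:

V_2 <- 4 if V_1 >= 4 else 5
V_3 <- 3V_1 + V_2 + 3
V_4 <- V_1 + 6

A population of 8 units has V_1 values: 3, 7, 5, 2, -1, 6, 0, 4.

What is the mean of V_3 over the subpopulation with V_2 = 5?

11

E[V_3|V_2=5] averages over only the 4 units with V_2=5 (V_1 = 3, 2, -1, 0): V_3 = 17, 14, 5, 8, mean 11.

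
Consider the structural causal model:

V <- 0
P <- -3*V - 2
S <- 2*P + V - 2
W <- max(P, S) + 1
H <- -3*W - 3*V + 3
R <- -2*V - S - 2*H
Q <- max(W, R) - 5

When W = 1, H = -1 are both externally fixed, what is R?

The joint intervention fixes W = 1, H = -1, removing each variable's own equation.
P = -3*V - 2  [with V=0]  = -2
S = 2*P + V - 2  [with P=-2, V=0]  = -6
R = -2*V - S - 2*H  [with V=0, S=-6, H=-1]  = 8

8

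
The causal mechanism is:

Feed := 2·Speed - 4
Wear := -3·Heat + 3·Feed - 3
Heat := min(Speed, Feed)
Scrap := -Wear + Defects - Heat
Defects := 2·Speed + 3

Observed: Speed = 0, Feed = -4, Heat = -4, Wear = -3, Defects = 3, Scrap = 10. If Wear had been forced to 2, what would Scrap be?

Under do(Wear=2), the mechanism Wear := -3·Heat + 3·Feed - 3 is discarded; Wear is fixed at 2.
Feed = 2·Speed - 4  [with Speed=0]  = -4
Heat = min(Speed, Feed)  [with Speed=0, Feed=-4]  = -4
Defects = 2·Speed + 3  [with Speed=0]  = 3
Scrap = -Wear + Defects - Heat  [with Wear=2, Defects=3, Heat=-4]  = 5

5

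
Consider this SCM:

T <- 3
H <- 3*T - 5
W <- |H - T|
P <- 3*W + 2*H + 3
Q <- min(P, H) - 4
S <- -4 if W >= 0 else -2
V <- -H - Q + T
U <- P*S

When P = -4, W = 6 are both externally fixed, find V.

The joint intervention fixes P = -4, W = 6, removing each variable's own equation.
H = 3*T - 5  [with T=3]  = 4
Q = min(P, H) - 4  [with P=-4, H=4]  = -8
V = -H - Q + T  [with H=4, Q=-8, T=3]  = 7

7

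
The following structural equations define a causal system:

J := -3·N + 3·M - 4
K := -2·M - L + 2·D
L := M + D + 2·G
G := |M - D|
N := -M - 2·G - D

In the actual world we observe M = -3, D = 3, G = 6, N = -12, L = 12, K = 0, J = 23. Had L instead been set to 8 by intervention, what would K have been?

The intervention breaks the incoming arrows to L: L := M + D + 2·G no longer applies, and L = 8.
K = -2·M - L + 2·D  [with M=-3, L=8, D=3]  = 4

4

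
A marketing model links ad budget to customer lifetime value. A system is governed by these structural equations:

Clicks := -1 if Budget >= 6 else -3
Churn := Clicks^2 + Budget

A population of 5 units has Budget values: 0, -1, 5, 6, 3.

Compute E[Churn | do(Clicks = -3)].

11.6

do(Clicks=-3) breaks Clicks's dependence on Budget. With Clicks=-3 fixed, Churn across the units is 9, 8, 14, 15, 12, mean 11.6.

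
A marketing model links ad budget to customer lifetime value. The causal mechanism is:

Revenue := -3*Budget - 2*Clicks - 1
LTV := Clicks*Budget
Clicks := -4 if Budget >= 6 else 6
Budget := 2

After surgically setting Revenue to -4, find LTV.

12

The intervention breaks the incoming arrows to Revenue: Revenue := -3*Budget - 2*Clicks - 1 no longer applies, and Revenue = -4.
LTV is not downstream of the intervention, so its value is determined by the original equations.
Clicks = -4 if Budget >= 6 else 6  [with Budget=2]  = 6
LTV = Clicks*Budget  [with Clicks=6, Budget=2]  = 12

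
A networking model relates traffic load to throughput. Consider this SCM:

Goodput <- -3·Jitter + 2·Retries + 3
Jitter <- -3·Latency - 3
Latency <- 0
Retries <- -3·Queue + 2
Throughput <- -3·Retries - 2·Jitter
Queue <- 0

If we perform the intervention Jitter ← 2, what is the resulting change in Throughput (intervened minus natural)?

Intervening sets Jitter = 2 and removes its equation (Jitter <- -3·Latency - 3).
Retries = -3·Queue + 2  [with Queue=0]  = 2
Throughput = -3·Retries - 2·Jitter  [with Retries=2, Jitter=2]  = -10
Without intervention: Retries = -3·Queue + 2  [with Queue=0]  = 2; Jitter = -3·Latency - 3  [with Latency=0]  = -3; Throughput = -3·Retries - 2·Jitter  [with Retries=2, Jitter=-3]  = 0.
Change = -10 − 0 = -10.

-10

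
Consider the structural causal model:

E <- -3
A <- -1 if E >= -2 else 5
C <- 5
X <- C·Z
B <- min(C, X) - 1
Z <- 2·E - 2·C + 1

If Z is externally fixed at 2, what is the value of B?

4

do(Z=2) replaces the equation Z <- 2·E - 2·C + 1 with the constant Z = 2.
X = C·Z  [with C=5, Z=2]  = 10
B = min(C, X) - 1  [with C=5, X=10]  = 4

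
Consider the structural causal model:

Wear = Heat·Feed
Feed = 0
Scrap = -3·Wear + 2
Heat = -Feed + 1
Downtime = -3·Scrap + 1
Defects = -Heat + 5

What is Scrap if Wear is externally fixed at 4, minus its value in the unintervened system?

-12

do(Wear=4) replaces the equation Wear = Heat·Feed with the constant Wear = 4.
Scrap = -3·Wear + 2  [with Wear=4]  = -10
Without intervention: Heat = -Feed + 1  [with Feed=0]  = 1; Wear = Heat·Feed  [with Heat=1, Feed=0]  = 0; Scrap = -3·Wear + 2  [with Wear=0]  = 2.
Change = -10 − 2 = -12.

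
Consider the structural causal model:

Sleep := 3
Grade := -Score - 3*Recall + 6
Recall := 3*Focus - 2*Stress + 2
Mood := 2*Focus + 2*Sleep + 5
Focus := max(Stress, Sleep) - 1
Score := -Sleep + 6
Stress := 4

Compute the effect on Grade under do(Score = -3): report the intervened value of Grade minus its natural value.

6

The intervention breaks the incoming arrows to Score: Score := -Sleep + 6 no longer applies, and Score = -3.
Focus = max(Stress, Sleep) - 1  [with Stress=4, Sleep=3]  = 3
Recall = 3*Focus - 2*Stress + 2  [with Focus=3, Stress=4]  = 3
Grade = -Score - 3*Recall + 6  [with Score=-3, Recall=3]  = 0
Without intervention: Focus = max(Stress, Sleep) - 1  [with Stress=4, Sleep=3]  = 3; Score = -Sleep + 6  [with Sleep=3]  = 3; Recall = 3*Focus - 2*Stress + 2  [with Focus=3, Stress=4]  = 3; Grade = -Score - 3*Recall + 6  [with Score=3, Recall=3]  = -6.
Change = 0 − (-6) = 6.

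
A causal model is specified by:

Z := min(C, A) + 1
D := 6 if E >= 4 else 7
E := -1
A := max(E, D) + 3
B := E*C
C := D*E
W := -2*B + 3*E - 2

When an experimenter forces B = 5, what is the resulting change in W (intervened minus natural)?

4

Under do(B=5), the mechanism B := E*C is discarded; B is fixed at 5.
W = -2*B + 3*E - 2  [with B=5, E=-1]  = -15
Without intervention: D = 6 if E >= 4 else 7  [with E=-1]  = 7; C = D*E  [with D=7, E=-1]  = -7; B = E*C  [with E=-1, C=-7]  = 7; W = -2*B + 3*E - 2  [with B=7, E=-1]  = -19.
Change = -15 − (-19) = 4.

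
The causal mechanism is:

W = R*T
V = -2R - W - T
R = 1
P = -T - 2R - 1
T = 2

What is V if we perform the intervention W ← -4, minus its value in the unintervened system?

The intervention breaks the incoming arrows to W: W = R*T no longer applies, and W = -4.
V = -2R - W - T  [with R=1, W=-4, T=2]  = 0
Without intervention: W = R*T  [with R=1, T=2]  = 2; V = -2R - W - T  [with R=1, W=2, T=2]  = -6.
Change = 0 − (-6) = 6.

6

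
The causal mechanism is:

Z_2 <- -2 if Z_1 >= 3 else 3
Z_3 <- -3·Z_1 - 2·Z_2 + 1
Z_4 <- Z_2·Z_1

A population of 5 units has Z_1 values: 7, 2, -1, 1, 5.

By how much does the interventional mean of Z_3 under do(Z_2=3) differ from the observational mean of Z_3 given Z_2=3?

-6.4

The intervention sets Z_2=3 in all 5 units regardless of Z_1. Recomputing Z_3 per unit gives -26, -11, -2, -8, -20; average -13.4.
Observing Z_2=3 restricts to units where Z_2's equation naturally yields 3: Z_1 ∈ {2, -1, 1}. In that subpopulation Z_3 = -11, -2, -8, mean -7.
Difference = -13.4 − (-7) = -6.4.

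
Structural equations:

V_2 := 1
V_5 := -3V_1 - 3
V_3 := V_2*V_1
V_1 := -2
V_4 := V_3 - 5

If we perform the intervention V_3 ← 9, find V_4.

4

The intervention breaks the incoming arrows to V_3: V_3 := V_2*V_1 no longer applies, and V_3 = 9.
V_4 = V_3 - 5  [with V_3=9]  = 4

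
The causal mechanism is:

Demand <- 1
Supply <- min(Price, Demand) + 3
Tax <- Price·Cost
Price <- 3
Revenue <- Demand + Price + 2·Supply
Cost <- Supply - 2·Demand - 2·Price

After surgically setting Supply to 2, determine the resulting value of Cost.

-6

The intervention breaks the incoming arrows to Supply: Supply <- min(Price, Demand) + 3 no longer applies, and Supply = 2.
Cost = Supply - 2·Demand - 2·Price  [with Supply=2, Demand=1, Price=3]  = -6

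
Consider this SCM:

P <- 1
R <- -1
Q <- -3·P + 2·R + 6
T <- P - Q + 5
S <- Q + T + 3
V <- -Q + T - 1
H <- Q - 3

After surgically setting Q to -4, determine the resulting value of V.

The intervention breaks the incoming arrows to Q: Q <- -3·P + 2·R + 6 no longer applies, and Q = -4.
T = P - Q + 5  [with P=1, Q=-4]  = 10
V = -Q + T - 1  [with Q=-4, T=10]  = 13

13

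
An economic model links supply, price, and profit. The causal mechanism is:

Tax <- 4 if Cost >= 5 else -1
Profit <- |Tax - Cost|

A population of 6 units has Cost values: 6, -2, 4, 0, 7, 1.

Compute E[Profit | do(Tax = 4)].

do(Tax=4) breaks Tax's dependence on Cost. With Tax=4 fixed, Profit across the units is 2, 6, 0, 4, 3, 3, mean 3.

3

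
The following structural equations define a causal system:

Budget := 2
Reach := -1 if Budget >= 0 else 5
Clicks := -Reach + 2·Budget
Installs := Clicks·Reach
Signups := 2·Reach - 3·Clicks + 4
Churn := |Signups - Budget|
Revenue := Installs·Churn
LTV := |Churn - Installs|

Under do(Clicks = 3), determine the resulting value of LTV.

12

The intervention breaks the incoming arrows to Clicks: Clicks := -Reach + 2·Budget no longer applies, and Clicks = 3.
Reach = -1 if Budget >= 0 else 5  [with Budget=2]  = -1
Installs = Clicks·Reach  [with Clicks=3, Reach=-1]  = -3
Signups = 2·Reach - 3·Clicks + 4  [with Reach=-1, Clicks=3]  = -7
Churn = |Signups - Budget|  [with Signups=-7, Budget=2]  = 9
LTV = |Churn - Installs|  [with Churn=9, Installs=-3]  = 12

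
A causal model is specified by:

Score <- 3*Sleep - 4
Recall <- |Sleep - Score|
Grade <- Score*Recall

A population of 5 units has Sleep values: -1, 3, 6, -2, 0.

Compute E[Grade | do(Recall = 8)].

The intervention sets Recall=8 in all 5 units regardless of Sleep. Recomputing Grade per unit gives -56, 40, 112, -80, -32; average -3.2.

-3.2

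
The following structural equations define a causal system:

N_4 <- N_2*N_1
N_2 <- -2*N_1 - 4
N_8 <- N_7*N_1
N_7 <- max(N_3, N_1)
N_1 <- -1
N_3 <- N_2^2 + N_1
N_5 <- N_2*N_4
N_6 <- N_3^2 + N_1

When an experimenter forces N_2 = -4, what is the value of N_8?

do(N_2=-4) replaces the equation N_2 <- -2*N_1 - 4 with the constant N_2 = -4.
N_3 = N_2^2 + N_1  [with N_2=-4, N_1=-1]  = 15
N_7 = max(N_3, N_1)  [with N_3=15, N_1=-1]  = 15
N_8 = N_7*N_1  [with N_7=15, N_1=-1]  = -15

-15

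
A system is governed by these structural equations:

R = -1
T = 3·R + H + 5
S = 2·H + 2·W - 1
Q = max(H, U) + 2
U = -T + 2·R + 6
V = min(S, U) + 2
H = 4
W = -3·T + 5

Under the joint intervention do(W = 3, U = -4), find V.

Under do(W = 3, U = -4), each intervened variable's structural equation is replaced by its fixed value.
S = 2·H + 2·W - 1  [with H=4, W=3]  = 13
V = min(S, U) + 2  [with S=13, U=-4]  = -2

-2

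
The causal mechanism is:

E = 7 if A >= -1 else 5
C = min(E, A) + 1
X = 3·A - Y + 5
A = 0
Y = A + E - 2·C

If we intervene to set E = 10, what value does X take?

do(E=10) replaces the equation E = 7 if A >= -1 else 5 with the constant E = 10.
C = min(E, A) + 1  [with E=10, A=0]  = 1
Y = A + E - 2·C  [with A=0, E=10, C=1]  = 8
X = 3·A - Y + 5  [with A=0, Y=8]  = -3

-3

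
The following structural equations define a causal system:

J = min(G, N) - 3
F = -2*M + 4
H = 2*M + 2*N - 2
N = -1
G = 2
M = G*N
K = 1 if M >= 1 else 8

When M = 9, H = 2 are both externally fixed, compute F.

-14

Setting M = 9, H = 2 by intervention discards those variables' equations.
F = -2*M + 4  [with M=9]  = -14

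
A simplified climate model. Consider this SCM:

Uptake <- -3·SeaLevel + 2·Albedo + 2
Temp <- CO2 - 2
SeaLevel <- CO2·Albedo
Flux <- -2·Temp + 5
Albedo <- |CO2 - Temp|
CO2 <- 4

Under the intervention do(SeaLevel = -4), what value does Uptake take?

18

Under do(SeaLevel=-4), the mechanism SeaLevel <- CO2·Albedo is discarded; SeaLevel is fixed at -4.
Temp = CO2 - 2  [with CO2=4]  = 2
Albedo = |CO2 - Temp|  [with CO2=4, Temp=2]  = 2
Uptake = -3·SeaLevel + 2·Albedo + 2  [with SeaLevel=-4, Albedo=2]  = 18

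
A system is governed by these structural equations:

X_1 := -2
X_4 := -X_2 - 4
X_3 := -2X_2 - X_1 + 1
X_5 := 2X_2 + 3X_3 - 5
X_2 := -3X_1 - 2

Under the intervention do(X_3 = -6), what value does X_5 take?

-15

do(X_3=-6) replaces the equation X_3 := -2X_2 - X_1 + 1 with the constant X_3 = -6.
X_2 = -3X_1 - 2  [with X_1=-2]  = 4
X_5 = 2X_2 + 3X_3 - 5  [with X_2=4, X_3=-6]  = -15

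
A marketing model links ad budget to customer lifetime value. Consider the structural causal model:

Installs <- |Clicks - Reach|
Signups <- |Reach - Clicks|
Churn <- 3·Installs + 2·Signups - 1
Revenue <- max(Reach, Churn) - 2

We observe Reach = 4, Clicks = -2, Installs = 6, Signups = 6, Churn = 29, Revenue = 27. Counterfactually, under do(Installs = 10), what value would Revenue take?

The intervention breaks the incoming arrows to Installs: Installs <- |Clicks - Reach| no longer applies, and Installs = 10.
Signups = |Reach - Clicks|  [with Reach=4, Clicks=-2]  = 6
Churn = 3·Installs + 2·Signups - 1  [with Installs=10, Signups=6]  = 41
Revenue = max(Reach, Churn) - 2  [with Reach=4, Churn=41]  = 39

39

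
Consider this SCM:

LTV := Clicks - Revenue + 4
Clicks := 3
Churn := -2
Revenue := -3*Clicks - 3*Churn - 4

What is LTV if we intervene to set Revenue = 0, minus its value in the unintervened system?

The intervention breaks the incoming arrows to Revenue: Revenue := -3*Clicks - 3*Churn - 4 no longer applies, and Revenue = 0.
LTV = Clicks - Revenue + 4  [with Clicks=3, Revenue=0]  = 7
Without intervention: Revenue = -3*Clicks - 3*Churn - 4  [with Clicks=3, Churn=-2]  = -7; LTV = Clicks - Revenue + 4  [with Clicks=3, Revenue=-7]  = 14.
Change = 7 − 14 = -7.

-7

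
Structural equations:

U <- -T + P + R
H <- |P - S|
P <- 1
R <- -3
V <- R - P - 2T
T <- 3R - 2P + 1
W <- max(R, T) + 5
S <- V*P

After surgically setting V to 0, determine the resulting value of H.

1

Under do(V=0), the mechanism V <- R - P - 2T is discarded; V is fixed at 0.
S = V*P  [with V=0, P=1]  = 0
H = |P - S|  [with P=1, S=0]  = 1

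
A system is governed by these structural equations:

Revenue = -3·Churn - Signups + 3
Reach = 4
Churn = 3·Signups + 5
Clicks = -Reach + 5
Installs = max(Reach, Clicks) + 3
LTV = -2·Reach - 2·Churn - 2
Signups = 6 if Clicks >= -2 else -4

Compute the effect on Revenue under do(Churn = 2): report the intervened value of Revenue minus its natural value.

63

The intervention breaks the incoming arrows to Churn: Churn = 3·Signups + 5 no longer applies, and Churn = 2.
Clicks = -Reach + 5  [with Reach=4]  = 1
Signups = 6 if Clicks >= -2 else -4  [with Clicks=1]  = 6
Revenue = -3·Churn - Signups + 3  [with Churn=2, Signups=6]  = -9
Without intervention: Clicks = -Reach + 5  [with Reach=4]  = 1; Signups = 6 if Clicks >= -2 else -4  [with Clicks=1]  = 6; Churn = 3·Signups + 5  [with Signups=6]  = 23; Revenue = -3·Churn - Signups + 3  [with Churn=23, Signups=6]  = -72.
Change = -9 − (-72) = 63.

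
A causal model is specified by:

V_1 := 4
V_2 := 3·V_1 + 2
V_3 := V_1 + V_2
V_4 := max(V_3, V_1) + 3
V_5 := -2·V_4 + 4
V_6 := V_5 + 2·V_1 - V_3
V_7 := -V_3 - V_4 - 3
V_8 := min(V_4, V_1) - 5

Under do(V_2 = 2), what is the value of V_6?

-12

Under do(V_2=2), the mechanism V_2 := 3·V_1 + 2 is discarded; V_2 is fixed at 2.
V_3 = V_1 + V_2  [with V_1=4, V_2=2]  = 6
V_4 = max(V_3, V_1) + 3  [with V_3=6, V_1=4]  = 9
V_5 = -2·V_4 + 4  [with V_4=9]  = -14
V_6 = V_5 + 2·V_1 - V_3  [with V_5=-14, V_1=4, V_3=6]  = -12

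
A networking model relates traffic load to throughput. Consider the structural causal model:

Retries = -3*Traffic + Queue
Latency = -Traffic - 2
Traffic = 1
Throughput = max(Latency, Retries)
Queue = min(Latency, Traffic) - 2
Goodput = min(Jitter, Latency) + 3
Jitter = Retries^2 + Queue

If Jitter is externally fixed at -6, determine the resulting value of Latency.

-3

Under do(Jitter=-6), the mechanism Jitter = Retries^2 + Queue is discarded; Jitter is fixed at -6.
No directed path runs from Jitter to Latency, so Latency keeps its natural value.
Latency = -Traffic - 2  [with Traffic=1]  = -3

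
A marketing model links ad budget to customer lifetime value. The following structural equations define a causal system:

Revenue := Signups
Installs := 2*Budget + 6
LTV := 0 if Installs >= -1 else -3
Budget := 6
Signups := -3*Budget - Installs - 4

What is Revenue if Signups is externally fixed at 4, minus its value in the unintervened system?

The intervention breaks the incoming arrows to Signups: Signups := -3*Budget - Installs - 4 no longer applies, and Signups = 4.
Revenue = Signups  [with Signups=4]  = 4
Without intervention: Installs = 2*Budget + 6  [with Budget=6]  = 18; Signups = -3*Budget - Installs - 4  [with Budget=6, Installs=18]  = -40; Revenue = Signups  [with Signups=-40]  = -40.
Change = 4 − (-40) = 44.

44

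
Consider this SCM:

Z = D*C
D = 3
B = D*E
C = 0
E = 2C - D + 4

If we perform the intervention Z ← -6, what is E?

The intervention breaks the incoming arrows to Z: Z = D*C no longer applies, and Z = -6.
E is not downstream of the intervention, so its value is determined by the original equations.
E = 2C - D + 4  [with C=0, D=3]  = 1

1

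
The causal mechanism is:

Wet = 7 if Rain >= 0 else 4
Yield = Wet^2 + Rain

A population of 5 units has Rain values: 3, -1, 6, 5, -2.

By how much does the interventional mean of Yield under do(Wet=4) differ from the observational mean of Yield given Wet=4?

The intervention sets Wet=4 in all 5 units regardless of Rain. Recomputing Yield per unit gives 19, 15, 22, 21, 14; average 18.2.
Conditioning on Wet=4 selects the 2 unit(s) with Rain ∈ {-1, -2}. Their Yield values: 15, 14. Mean = 14.5.
Difference = 18.2 − 14.5 = 3.7.

3.7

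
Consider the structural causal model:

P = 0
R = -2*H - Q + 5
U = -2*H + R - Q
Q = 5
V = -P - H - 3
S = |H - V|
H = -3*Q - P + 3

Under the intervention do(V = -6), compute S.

6

Intervening sets V = -6 and removes its equation (V = -P - H - 3).
H = -3*Q - P + 3  [with Q=5, P=0]  = -12
S = |H - V|  [with H=-12, V=-6]  = 6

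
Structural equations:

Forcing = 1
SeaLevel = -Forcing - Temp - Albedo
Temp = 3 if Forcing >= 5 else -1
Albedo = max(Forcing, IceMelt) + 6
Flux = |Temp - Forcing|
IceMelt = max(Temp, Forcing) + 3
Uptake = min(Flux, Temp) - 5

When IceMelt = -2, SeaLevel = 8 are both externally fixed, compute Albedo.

The joint intervention fixes IceMelt = -2, SeaLevel = 8, removing each variable's own equation.
Albedo = max(Forcing, IceMelt) + 6  [with Forcing=1, IceMelt=-2]  = 7

7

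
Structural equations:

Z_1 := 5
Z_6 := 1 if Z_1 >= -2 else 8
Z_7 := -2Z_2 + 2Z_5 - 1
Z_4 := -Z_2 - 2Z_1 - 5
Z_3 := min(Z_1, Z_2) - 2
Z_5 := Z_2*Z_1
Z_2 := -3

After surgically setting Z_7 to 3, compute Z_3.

Intervening sets Z_7 = 3 and removes its equation (Z_7 := -2Z_2 + 2Z_5 - 1).
Z_3 is not downstream of the intervention, so its value is determined by the original equations.
Z_3 = min(Z_1, Z_2) - 2  [with Z_1=5, Z_2=-3]  = -5

-5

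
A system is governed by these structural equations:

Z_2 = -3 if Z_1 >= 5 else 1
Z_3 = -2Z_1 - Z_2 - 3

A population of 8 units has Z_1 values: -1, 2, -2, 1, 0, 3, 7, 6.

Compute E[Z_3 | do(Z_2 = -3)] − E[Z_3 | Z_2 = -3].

9

Under do(Z_2=-3), Z_2's equation is replaced by Z_2=-3 for every unit. Per-unit Z_3: 2, -4, 4, -2, 0, -6, -14, -12. Mean = -4.
E[Z_3|Z_2=-3] averages over only the 2 units with Z_2=-3 (Z_1 = 7, 6): Z_3 = -14, -12, mean -13.
Difference = -4 − (-13) = 9.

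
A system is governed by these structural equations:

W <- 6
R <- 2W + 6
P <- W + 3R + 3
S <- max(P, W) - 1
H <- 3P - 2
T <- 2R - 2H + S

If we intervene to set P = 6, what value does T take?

The intervention breaks the incoming arrows to P: P <- W + 3R + 3 no longer applies, and P = 6.
R = 2W + 6  [with W=6]  = 18
S = max(P, W) - 1  [with P=6, W=6]  = 5
H = 3P - 2  [with P=6]  = 16
T = 2R - 2H + S  [with R=18, H=16, S=5]  = 9

9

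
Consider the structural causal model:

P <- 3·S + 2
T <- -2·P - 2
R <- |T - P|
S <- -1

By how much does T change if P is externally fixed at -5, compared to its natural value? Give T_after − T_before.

The intervention breaks the incoming arrows to P: P <- 3·S + 2 no longer applies, and P = -5.
T = -2·P - 2  [with P=-5]  = 8
Without intervention: P = 3·S + 2  [with S=-1]  = -1; T = -2·P - 2  [with P=-1]  = 0.
Change = 8 − 0 = 8.

8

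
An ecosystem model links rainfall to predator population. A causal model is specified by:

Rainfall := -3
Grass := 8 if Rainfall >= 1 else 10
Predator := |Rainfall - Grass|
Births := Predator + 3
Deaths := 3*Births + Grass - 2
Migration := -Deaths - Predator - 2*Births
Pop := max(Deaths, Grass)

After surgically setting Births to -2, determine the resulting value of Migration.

Under do(Births=-2), the mechanism Births := Predator + 3 is discarded; Births is fixed at -2.
Grass = 8 if Rainfall >= 1 else 10  [with Rainfall=-3]  = 10
Predator = |Rainfall - Grass|  [with Rainfall=-3, Grass=10]  = 13
Deaths = 3*Births + Grass - 2  [with Births=-2, Grass=10]  = 2
Migration = -Deaths - Predator - 2*Births  [with Deaths=2, Predator=13, Births=-2]  = -11

-11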